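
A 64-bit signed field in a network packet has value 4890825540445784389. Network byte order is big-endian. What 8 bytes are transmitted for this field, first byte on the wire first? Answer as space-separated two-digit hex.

43 DF B3 EA 94 AD C9 45

4890825540445784389 in hexadecimal, padded to 64 bits, is 0x43DFB3EA94ADC945.
Split into bytes (most-significant first): 43 DF B3 EA 94 AD C9 45.
In big-endian order the high byte comes first in memory.
So the memory order matches the most-significant-first order: 43 DF B3 EA 94 AD C9 45.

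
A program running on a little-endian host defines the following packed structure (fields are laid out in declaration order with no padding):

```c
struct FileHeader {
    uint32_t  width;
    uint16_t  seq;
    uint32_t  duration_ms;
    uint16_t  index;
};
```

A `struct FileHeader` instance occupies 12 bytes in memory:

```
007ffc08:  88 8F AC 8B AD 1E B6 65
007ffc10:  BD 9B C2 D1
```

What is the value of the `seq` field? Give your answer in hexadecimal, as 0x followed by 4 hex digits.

0x1EAD

`seq` follows `width` (4 bytes), so it starts at byte offset 4 and occupies 2 bytes.
Bytes at offsets 4..5: AD 1E.
In little-endian order the low byte comes first in memory.
Reassemble most-significant byte first: 1E AD → 0x1EAD.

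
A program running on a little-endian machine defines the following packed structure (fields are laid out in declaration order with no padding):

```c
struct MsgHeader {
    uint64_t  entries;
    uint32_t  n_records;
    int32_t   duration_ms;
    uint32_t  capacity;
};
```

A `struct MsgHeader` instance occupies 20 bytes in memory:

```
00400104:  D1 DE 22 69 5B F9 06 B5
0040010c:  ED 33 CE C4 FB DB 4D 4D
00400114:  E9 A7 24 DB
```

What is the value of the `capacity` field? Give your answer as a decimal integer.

3676612585

`capacity` follows `entries` (8 B), `n_records` (4 B), `duration_ms` (4 B), so it starts at offset 8 + 4 + 4 = 16 and occupies 4 bytes.
Bytes at offsets 16..19: E9 A7 24 DB.
In little-endian order the low byte comes first in memory.
Reassemble most-significant byte first: DB 24 A7 E9 → 0xDB24A7E9.
0xDB24A7E9 = 3676612585.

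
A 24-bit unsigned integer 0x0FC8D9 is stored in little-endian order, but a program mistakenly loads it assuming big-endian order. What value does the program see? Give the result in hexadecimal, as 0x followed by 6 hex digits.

Stored little-endian, the bytes at ascending addresses are D9 C8 0F.
Read back as big-endian, the last byte is least significant, giving 0xD9C80F.

0xD9C80F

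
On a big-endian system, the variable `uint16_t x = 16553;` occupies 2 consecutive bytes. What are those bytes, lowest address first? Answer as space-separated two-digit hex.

16553 in hexadecimal, padded to 16 bits, is 0x40A9.
Split into bytes (most-significant first): 40 A9.
In big-endian order the high byte comes first in memory.
So the memory order matches the most-significant-first order: 40 A9.

40 A9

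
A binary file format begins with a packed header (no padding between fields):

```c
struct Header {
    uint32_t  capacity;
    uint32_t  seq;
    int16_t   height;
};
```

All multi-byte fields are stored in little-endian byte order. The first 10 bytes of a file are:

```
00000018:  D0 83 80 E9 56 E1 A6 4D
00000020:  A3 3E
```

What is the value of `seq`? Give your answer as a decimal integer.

1302782294

`seq` follows `capacity` (4 bytes), so it starts at byte offset 4 and occupies 4 bytes.
Bytes at offsets 4..7: 56 E1 A6 4D.
Little-endian stores the least-significant byte at the lowest address.
Reassemble most-significant byte first: 4D A6 E1 56 → 0x4DA6E156.
0x4DA6E156 = 1302782294.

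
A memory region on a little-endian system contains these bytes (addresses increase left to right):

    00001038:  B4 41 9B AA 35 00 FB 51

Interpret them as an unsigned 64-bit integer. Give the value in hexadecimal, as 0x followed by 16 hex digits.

0x51FB0035AA9B41B4

Little-endian stores the least-significant byte at the lowest address.
Reassemble most-significant byte first: 51 FB 00 35 AA 9B 41 B4 → 0x51FB0035AA9B41B4.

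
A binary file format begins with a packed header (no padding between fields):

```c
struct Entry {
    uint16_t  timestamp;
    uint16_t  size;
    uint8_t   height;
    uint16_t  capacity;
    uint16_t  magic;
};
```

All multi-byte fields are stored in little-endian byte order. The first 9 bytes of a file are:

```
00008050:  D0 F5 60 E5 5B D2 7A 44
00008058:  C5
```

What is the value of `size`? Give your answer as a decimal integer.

`size` follows `timestamp` (2 bytes), so it starts at byte offset 2 and occupies 2 bytes.
Bytes at offsets 2..3: 60 E5.
Little-endian stores the least-significant byte at the lowest address.
Reassemble most-significant byte first: E5 60 → 0xE560.
0xE560 = 58720.

58720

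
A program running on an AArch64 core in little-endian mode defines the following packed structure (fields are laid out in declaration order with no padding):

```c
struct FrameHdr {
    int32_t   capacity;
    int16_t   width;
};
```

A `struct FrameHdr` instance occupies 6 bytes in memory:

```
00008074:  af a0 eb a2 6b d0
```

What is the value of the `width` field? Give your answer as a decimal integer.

-12181

`width` follows `capacity` (4 bytes), so it starts at byte offset 4 and occupies 2 bytes.
Bytes at offsets 4..5: 6B D0.
In little-endian order the low byte comes first in memory.
Reassemble most-significant byte first: D0 6B → 0xD06B.
Top bit is set, so as a signed 16-bit value this is 0xD06B − 2^16 = -12181.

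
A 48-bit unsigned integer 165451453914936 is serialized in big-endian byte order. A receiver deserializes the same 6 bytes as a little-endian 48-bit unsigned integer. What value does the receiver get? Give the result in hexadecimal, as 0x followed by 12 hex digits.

165451453914936 in 48-bit hexadecimal is 0x967A2B235F38.
Stored big-endian, the bytes at ascending addresses are 96 7A 2B 23 5F 38.
Read back as little-endian, the first byte is least significant, giving 0x385F232B7A96.

0x385F232B7A96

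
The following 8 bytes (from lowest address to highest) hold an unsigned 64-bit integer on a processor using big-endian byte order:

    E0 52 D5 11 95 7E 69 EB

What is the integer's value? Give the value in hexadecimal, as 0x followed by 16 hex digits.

0xE052D511957E69EB

Big-endian stores the most-significant byte at the lowest address.
The bytes are already most-significant first: 0xE052D511957E69EB.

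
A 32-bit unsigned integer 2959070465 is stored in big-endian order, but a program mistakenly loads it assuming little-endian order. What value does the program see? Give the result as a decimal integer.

30760880

2959070465 in 32-bit hexadecimal is 0xB05FD501.
Stored big-endian, the bytes at ascending addresses are B0 5F D5 01.
Read back as little-endian, the first byte is least significant, giving 0x01D55FB0.
0x01D55FB0 = 30760880.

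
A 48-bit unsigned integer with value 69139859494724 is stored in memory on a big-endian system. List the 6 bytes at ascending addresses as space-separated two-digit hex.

69139859494724 in hexadecimal, padded to 48 bits, is 0x3EE1E0C3D744.
Split into bytes (most-significant first): 3E E1 E0 C3 D7 44.
Big-endian: lowest address holds the most-significant byte.
So the memory order matches the most-significant-first order: 3E E1 E0 C3 D7 44.

3E E1 E0 C3 D7 44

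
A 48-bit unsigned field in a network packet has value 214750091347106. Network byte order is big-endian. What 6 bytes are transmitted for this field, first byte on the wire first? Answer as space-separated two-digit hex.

214750091347106 in hexadecimal, padded to 48 bits, is 0xC35066E904A2.
Split into bytes (most-significant first): C3 50 66 E9 04 A2.
Big-endian stores the most-significant byte at the lowest address.
So the memory order matches the most-significant-first order: C3 50 66 E9 04 A2.

C3 50 66 E9 04 A2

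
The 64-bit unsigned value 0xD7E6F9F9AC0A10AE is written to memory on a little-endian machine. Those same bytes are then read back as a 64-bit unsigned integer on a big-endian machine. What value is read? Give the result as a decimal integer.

Stored little-endian, the bytes at ascending addresses are AE 10 0A AC F9 F9 E6 D7.
Read back as big-endian, the last byte is least significant, giving 0xAE100AACF9F9E6D7.
0xAE100AACF9F9E6D7 = 12542536700271388375.

12542536700271388375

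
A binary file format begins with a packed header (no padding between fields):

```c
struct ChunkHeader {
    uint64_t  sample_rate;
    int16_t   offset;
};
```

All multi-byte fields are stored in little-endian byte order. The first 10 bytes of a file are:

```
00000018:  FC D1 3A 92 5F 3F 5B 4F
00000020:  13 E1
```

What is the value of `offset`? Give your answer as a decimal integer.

`offset` follows `sample_rate` (8 bytes), so it starts at byte offset 8 and occupies 2 bytes.
Bytes at offsets 8..9: 13 E1.
Little-endian: lowest address holds the least-significant byte.
Reassemble most-significant byte first: E1 13 → 0xE113.
Top bit is set, so as a signed 16-bit value this is 0xE113 − 2^16 = -7917.

-7917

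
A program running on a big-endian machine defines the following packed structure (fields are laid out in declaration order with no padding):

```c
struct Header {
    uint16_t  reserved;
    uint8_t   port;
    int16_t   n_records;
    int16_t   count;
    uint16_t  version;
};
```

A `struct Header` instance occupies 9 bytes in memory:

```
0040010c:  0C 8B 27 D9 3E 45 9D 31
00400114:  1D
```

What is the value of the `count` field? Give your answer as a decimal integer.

17821

`count` follows `reserved` (2 B), `port` (1 B), `n_records` (2 B), so it starts at offset 2 + 1 + 2 = 5 and occupies 2 bytes.
Bytes at offsets 5..6: 45 9D.
Big-endian stores the most-significant byte at the lowest address.
The bytes are already most-significant first: 0x459D.
0x459D = 17821.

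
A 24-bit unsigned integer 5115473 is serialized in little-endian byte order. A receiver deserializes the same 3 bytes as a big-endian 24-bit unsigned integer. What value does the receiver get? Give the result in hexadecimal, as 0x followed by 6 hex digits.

5115473 in 24-bit hexadecimal is 0x4E0E51.
Stored little-endian, the bytes at ascending addresses are 51 0E 4E.
Read back as big-endian, the last byte is least significant, giving 0x510E4E.

0x510E4E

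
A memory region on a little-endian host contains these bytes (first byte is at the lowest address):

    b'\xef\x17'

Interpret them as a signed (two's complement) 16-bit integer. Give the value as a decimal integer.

Little-endian: lowest address holds the least-significant byte.
Reassemble most-significant byte first: 17 EF → 0x17EF.
0x17EF = 6127.

6127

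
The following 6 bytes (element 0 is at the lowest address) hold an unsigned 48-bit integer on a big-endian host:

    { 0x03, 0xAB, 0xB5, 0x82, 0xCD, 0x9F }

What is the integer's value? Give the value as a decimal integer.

4036019539359

In big-endian order the high byte comes first in memory.
The bytes are already most-significant first: 0x03ABB582CD9F.
0x03ABB582CD9F = 4036019539359.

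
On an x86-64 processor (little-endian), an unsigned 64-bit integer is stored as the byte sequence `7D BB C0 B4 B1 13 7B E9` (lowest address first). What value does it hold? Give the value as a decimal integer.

16824062486935288701

Little-endian stores the least-significant byte at the lowest address.
Reassemble most-significant byte first: E9 7B 13 B1 B4 C0 BB 7D → 0xE97B13B1B4C0BB7D.
0xE97B13B1B4C0BB7D = 16824062486935288701.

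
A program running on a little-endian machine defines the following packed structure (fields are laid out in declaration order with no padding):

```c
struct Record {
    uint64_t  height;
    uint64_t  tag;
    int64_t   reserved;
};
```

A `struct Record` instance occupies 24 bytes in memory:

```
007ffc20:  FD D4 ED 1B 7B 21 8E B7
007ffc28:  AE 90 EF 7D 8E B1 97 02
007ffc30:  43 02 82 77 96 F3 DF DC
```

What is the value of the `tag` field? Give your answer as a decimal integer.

186813135115489454

`tag` follows `height` (8 bytes), so it starts at byte offset 8 and occupies 8 bytes.
Bytes at offsets 8..15: AE 90 EF 7D 8E B1 97 02.
In little-endian order the low byte comes first in memory.
Reassemble most-significant byte first: 02 97 B1 8E 7D EF 90 AE → 0x0297B18E7DEF90AE.
0x0297B18E7DEF90AE = 186813135115489454.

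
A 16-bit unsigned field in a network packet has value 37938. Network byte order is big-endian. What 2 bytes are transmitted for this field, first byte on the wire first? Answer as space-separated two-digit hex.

37938 in hexadecimal, padded to 16 bits, is 0x9432.
Split into bytes (most-significant first): 94 32.
Big-endian stores the most-significant byte at the lowest address.
So the memory order matches the most-significant-first order: 94 32.

94 32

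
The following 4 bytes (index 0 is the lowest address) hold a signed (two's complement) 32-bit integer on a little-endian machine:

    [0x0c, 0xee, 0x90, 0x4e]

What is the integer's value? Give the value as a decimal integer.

Little-endian stores the least-significant byte at the lowest address.
Reassemble most-significant byte first: 4E 90 EE 0C → 0x4E90EE0C.
0x4E90EE0C = 1318120972.

1318120972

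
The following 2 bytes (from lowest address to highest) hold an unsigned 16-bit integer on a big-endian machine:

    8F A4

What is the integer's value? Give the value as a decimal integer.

In big-endian order the high byte comes first in memory.
The bytes are already most-significant first: 0x8FA4.
0x8FA4 = 36772.

36772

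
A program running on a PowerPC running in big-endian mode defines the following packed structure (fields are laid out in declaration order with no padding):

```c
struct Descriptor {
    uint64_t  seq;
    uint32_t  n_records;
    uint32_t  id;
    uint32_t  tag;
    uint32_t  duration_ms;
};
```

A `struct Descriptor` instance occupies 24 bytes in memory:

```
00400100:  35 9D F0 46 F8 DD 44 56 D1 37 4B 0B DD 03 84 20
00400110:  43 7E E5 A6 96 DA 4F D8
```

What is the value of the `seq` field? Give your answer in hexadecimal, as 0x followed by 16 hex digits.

`seq` is the first field, at byte offset 0, occupying 8 bytes.
Bytes at offsets 0..7: 35 9D F0 46 F8 DD 44 56.
In big-endian order the high byte comes first in memory.
The bytes are already most-significant first: 0x359DF046F8DD4456.

0x359DF046F8DD4456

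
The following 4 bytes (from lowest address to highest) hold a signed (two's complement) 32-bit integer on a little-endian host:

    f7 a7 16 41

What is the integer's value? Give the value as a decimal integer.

In little-endian order the low byte comes first in memory.
Reassemble most-significant byte first: 41 16 A7 F7 → 0x4116A7F7.
0x4116A7F7 = 1092003831.

1092003831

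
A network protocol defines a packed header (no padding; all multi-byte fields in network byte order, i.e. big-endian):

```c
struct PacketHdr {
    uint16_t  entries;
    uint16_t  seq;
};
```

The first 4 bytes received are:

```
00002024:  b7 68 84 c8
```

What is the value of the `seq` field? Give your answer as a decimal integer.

33992

`seq` follows `entries` (2 bytes), so it starts at byte offset 2 and occupies 2 bytes.
Bytes at offsets 2..3: 84 C8.
In big-endian order the high byte comes first in memory.
The bytes are already most-significant first: 0x84C8.
0x84C8 = 33992.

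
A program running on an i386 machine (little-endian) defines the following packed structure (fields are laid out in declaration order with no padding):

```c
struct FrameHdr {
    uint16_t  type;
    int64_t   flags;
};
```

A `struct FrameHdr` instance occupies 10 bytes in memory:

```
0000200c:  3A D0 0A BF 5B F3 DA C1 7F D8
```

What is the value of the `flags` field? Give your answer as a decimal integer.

-2846343293344956662

`flags` follows `type` (2 bytes), so it starts at byte offset 2 and occupies 8 bytes.
Bytes at offsets 2..9: 0A BF 5B F3 DA C1 7F D8.
Little-endian: lowest address holds the least-significant byte.
Reassemble most-significant byte first: D8 7F C1 DA F3 5B BF 0A → 0xD87FC1DAF35BBF0A.
Top bit is set, so as a signed 64-bit value this is 0xD87FC1DAF35BBF0A − 2^64 = -2846343293344956662.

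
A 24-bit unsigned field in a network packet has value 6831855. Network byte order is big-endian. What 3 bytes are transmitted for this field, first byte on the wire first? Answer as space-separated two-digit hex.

6831855 in hexadecimal, padded to 24 bits, is 0x683EEF.
Split into bytes (most-significant first): 68 3E EF.
Big-endian stores the most-significant byte at the lowest address.
So the memory order matches the most-significant-first order: 68 3E EF.

68 3E EF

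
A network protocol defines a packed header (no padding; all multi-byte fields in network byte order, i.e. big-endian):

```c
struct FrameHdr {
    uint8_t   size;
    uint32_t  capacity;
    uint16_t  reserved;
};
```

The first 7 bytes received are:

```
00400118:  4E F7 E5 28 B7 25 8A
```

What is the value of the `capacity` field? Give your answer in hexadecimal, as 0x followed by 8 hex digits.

0xF7E528B7

`capacity` follows `size` (1 byte), so it starts at byte offset 1 and occupies 4 bytes.
Bytes at offsets 1..4: F7 E5 28 B7.
Big-endian stores the most-significant byte at the lowest address.
The bytes are already most-significant first: 0xF7E528B7.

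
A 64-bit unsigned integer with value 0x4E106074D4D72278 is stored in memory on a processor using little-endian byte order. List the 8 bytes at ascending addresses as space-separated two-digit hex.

78 22 D7 D4 74 60 10 4E

Split into bytes (most-significant first): 4E 10 60 74 D4 D7 22 78.
In little-endian order the low byte comes first in memory.
So at ascending addresses the bytes are 78 22 D7 D4 74 60 10 4E.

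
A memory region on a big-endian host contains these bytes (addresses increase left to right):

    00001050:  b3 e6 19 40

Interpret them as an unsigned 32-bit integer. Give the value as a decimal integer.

3018201408

Big-endian stores the most-significant byte at the lowest address.
The bytes are already most-significant first: 0xB3E61940.
0xB3E61940 = 3018201408.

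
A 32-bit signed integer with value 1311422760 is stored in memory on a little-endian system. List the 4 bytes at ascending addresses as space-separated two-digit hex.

28 B9 2A 4E

1311422760 in hexadecimal, padded to 32 bits, is 0x4E2AB928.
Split into bytes (most-significant first): 4E 2A B9 28.
In little-endian order the low byte comes first in memory.
So at ascending addresses the bytes are 28 B9 2A 4E.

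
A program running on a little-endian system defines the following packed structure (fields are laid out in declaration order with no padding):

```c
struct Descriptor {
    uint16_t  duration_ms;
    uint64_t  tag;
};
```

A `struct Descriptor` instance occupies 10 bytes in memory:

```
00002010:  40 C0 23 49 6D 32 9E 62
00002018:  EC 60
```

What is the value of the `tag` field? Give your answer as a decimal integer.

6984065553735174435

`tag` follows `duration_ms` (2 bytes), so it starts at byte offset 2 and occupies 8 bytes.
Bytes at offsets 2..9: 23 49 6D 32 9E 62 EC 60.
In little-endian order the low byte comes first in memory.
Reassemble most-significant byte first: 60 EC 62 9E 32 6D 49 23 → 0x60EC629E326D4923.
0x60EC629E326D4923 = 6984065553735174435.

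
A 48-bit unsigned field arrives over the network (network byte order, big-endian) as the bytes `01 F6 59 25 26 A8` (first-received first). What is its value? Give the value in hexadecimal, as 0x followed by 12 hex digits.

0x01F6592526A8

Big-endian: lowest address holds the most-significant byte.
The bytes are already most-significant first: 0x01F6592526A8.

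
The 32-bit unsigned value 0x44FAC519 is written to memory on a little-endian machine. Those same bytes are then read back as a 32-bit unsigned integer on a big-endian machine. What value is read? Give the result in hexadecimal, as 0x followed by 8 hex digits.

Stored little-endian, the bytes at ascending addresses are 19 C5 FA 44.
Read back as big-endian, the last byte is least significant, giving 0x19C5FA44.

0x19C5FA44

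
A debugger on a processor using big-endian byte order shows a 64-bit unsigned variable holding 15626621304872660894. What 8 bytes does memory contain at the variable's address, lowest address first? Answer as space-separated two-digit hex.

D8 DC E9 48 8C 7C 6F 9E

15626621304872660894 in hexadecimal, padded to 64 bits, is 0xD8DCE9488C7C6F9E.
Split into bytes (most-significant first): D8 DC E9 48 8C 7C 6F 9E.
Big-endian stores the most-significant byte at the lowest address.
So the memory order matches the most-significant-first order: D8 DC E9 48 8C 7C 6F 9E.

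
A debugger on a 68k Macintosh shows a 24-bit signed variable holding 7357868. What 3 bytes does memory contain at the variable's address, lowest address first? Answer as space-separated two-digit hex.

7357868 in hexadecimal, padded to 24 bits, is 0x7045AC.
Split into bytes (most-significant first): 70 45 AC.
In big-endian order the high byte comes first in memory.
So the memory order matches the most-significant-first order: 70 45 AC.

70 45 AC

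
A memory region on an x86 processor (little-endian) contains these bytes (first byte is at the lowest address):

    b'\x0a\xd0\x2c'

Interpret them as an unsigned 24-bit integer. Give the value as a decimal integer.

In little-endian order the low byte comes first in memory.
Reassemble most-significant byte first: 2C D0 0A → 0x2CD00A.
0x2CD00A = 2936842.

2936842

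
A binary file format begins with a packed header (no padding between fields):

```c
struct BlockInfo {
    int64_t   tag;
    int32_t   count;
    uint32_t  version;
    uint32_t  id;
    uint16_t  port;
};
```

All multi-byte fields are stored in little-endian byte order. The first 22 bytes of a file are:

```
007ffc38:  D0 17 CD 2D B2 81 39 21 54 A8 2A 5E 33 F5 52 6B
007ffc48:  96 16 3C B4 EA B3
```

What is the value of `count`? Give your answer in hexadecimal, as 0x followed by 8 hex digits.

`count` follows `tag` (8 bytes), so it starts at byte offset 8 and occupies 4 bytes.
Bytes at offsets 8..11: 54 A8 2A 5E.
Little-endian stores the least-significant byte at the lowest address.
Reassemble most-significant byte first: 5E 2A A8 54 → 0x5E2AA854.

0x5E2AA854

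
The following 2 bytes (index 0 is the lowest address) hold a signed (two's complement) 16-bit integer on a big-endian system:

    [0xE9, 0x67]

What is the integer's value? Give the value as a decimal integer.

-5785

In big-endian order the high byte comes first in memory.
The bytes are already most-significant first: 0xE967.
Top bit is set, so as a signed 16-bit value this is 0xE967 − 2^16 = -5785.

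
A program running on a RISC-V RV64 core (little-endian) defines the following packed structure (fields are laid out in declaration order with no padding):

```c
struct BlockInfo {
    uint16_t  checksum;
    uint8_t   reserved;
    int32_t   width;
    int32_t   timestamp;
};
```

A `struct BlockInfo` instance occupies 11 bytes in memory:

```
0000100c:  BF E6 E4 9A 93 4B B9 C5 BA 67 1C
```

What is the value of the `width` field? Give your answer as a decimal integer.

`width` follows `checksum` (2 B), `reserved` (1 B), so it starts at offset 2 + 1 = 3 and occupies 4 bytes.
Bytes at offsets 3..6: 9A 93 4B B9.
Little-endian stores the least-significant byte at the lowest address.
Reassemble most-significant byte first: B9 4B 93 9A → 0xB94B939A.
Top bit is set, so as a signed 32-bit value this is 0xB94B939A − 2^32 = -1186229350.

-1186229350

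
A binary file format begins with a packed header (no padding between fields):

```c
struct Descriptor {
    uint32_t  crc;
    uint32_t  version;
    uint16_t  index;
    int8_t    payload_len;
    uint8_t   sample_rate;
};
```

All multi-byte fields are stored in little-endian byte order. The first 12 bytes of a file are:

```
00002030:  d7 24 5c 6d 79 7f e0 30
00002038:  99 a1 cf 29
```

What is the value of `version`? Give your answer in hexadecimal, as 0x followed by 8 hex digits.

`version` follows `crc` (4 bytes), so it starts at byte offset 4 and occupies 4 bytes.
Bytes at offsets 4..7: 79 7F E0 30.
Little-endian: lowest address holds the least-significant byte.
Reassemble most-significant byte first: 30 E0 7F 79 → 0x30E07F79.

0x30E07F79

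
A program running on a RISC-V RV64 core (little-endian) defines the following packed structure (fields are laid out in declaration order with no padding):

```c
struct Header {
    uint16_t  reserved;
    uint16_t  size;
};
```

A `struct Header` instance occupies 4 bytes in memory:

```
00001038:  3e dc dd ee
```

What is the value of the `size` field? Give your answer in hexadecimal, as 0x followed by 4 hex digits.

`size` follows `reserved` (2 bytes), so it starts at byte offset 2 and occupies 2 bytes.
Bytes at offsets 2..3: DD EE.
Little-endian: lowest address holds the least-significant byte.
Reassemble most-significant byte first: EE DD → 0xEEDD.

0xEEDD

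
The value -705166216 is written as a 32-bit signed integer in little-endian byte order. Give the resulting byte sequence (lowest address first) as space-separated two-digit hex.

Two's complement of -705166216 in 32 bits: 705166216 = 0x2A07FB88; invert → 0xD5F80477; add 1 → 0xD5F80478.
Split into bytes (most-significant first): D5 F8 04 78.
Little-endian: lowest address holds the least-significant byte.
So at ascending addresses the bytes are 78 04 F8 D5.

78 04 F8 D5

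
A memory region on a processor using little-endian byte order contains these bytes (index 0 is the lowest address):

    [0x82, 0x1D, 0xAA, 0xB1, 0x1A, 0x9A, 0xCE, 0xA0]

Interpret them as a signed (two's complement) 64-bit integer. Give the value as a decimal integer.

-6859375742998143614

Little-endian: lowest address holds the least-significant byte.
Reassemble most-significant byte first: A0 CE 9A 1A B1 AA 1D 82 → 0xA0CE9A1AB1AA1D82.
Top bit is set, so as a signed 64-bit value this is 0xA0CE9A1AB1AA1D82 − 2^64 = -6859375742998143614.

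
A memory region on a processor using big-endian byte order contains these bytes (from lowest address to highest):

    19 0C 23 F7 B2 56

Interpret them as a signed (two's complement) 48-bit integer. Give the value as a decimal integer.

Big-endian: lowest address holds the most-significant byte.
The bytes are already most-significant first: 0x190C23F7B256.
0x190C23F7B256 = 27539933737558.

27539933737558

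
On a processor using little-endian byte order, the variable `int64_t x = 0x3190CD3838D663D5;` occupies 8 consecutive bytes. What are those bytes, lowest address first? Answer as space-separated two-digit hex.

Split into bytes (most-significant first): 31 90 CD 38 38 D6 63 D5.
Little-endian: lowest address holds the least-significant byte.
So at ascending addresses the bytes are D5 63 D6 38 38 CD 90 31.

D5 63 D6 38 38 CD 90 31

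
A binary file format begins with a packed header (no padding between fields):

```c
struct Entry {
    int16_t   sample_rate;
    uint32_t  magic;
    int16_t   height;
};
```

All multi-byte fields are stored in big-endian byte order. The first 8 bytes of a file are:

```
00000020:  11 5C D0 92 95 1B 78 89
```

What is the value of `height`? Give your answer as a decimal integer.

`height` follows `sample_rate` (2 B), `magic` (4 B), so it starts at offset 2 + 4 = 6 and occupies 2 bytes.
Bytes at offsets 6..7: 78 89.
Big-endian stores the most-significant byte at the lowest address.
The bytes are already most-significant first: 0x7889.
0x7889 = 30857.

30857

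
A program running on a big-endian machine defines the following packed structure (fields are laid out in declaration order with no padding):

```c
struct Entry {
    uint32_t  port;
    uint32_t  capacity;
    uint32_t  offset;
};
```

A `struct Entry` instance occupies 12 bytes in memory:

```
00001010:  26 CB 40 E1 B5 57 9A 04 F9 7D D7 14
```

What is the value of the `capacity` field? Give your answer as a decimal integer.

3042417156

`capacity` follows `port` (4 bytes), so it starts at byte offset 4 and occupies 4 bytes.
Bytes at offsets 4..7: B5 57 9A 04.
Big-endian stores the most-significant byte at the lowest address.
The bytes are already most-significant first: 0xB5579A04.
0xB5579A04 = 3042417156.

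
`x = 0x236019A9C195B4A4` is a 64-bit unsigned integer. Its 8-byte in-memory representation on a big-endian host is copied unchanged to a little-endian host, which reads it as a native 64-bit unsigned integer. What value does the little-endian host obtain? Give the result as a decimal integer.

11868275577026338851

Stored big-endian, the bytes at ascending addresses are 23 60 19 A9 C1 95 B4 A4.
Read back as little-endian, the first byte is least significant, giving 0xA4B495C1A9196023.
0xA4B495C1A9196023 = 11868275577026338851.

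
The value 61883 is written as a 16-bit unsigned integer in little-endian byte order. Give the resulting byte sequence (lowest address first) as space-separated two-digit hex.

BB F1

61883 in hexadecimal, padded to 16 bits, is 0xF1BB.
Split into bytes (most-significant first): F1 BB.
Little-endian stores the least-significant byte at the lowest address.
So at ascending addresses the bytes are BB F1.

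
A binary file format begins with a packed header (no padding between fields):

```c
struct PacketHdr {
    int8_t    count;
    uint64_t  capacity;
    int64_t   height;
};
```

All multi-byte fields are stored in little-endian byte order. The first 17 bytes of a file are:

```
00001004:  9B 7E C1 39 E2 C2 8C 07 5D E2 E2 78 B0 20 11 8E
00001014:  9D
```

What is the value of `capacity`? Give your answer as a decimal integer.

`capacity` follows `count` (1 byte), so it starts at byte offset 1 and occupies 8 bytes.
Bytes at offsets 1..8: 7E C1 39 E2 C2 8C 07 5D.
In little-endian order the low byte comes first in memory.
Reassemble most-significant byte first: 5D 07 8C C2 E2 39 C1 7E → 0x5D078CC2E239C17E.
0x5D078CC2E239C17E = 6703481339011252606.

6703481339011252606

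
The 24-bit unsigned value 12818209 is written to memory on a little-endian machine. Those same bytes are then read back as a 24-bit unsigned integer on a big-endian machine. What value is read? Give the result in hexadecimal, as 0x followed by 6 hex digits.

12818209 in 24-bit hexadecimal is 0xC39721.
Stored little-endian, the bytes at ascending addresses are 21 97 C3.
Read back as big-endian, the last byte is least significant, giving 0x2197C3.

0x2197C3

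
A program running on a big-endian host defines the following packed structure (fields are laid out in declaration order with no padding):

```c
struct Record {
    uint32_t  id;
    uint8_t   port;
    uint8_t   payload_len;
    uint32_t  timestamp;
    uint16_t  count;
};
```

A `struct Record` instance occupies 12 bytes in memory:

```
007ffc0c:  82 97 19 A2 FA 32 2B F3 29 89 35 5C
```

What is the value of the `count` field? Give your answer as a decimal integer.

13660

`count` follows `id` (4 B), `port` (1 B), `payload_len` (1 B), `timestamp` (4 B), so it starts at offset 4 + 1 + 1 + 4 = 10 and occupies 2 bytes.
Bytes at offsets 10..11: 35 5C.
Big-endian: lowest address holds the most-significant byte.
The bytes are already most-significant first: 0x355C.
0x355C = 13660.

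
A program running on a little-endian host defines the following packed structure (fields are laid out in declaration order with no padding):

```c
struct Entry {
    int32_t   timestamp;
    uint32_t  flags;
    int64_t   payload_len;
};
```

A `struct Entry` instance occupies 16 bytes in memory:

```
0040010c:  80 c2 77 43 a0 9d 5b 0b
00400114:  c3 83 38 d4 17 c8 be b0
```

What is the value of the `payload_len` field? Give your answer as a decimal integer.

-5710907272788933693

`payload_len` follows `timestamp` (4 B), `flags` (4 B), so it starts at offset 4 + 4 = 8 and occupies 8 bytes.
Bytes at offsets 8..15: C3 83 38 D4 17 C8 BE B0.
In little-endian order the low byte comes first in memory.
Reassemble most-significant byte first: B0 BE C8 17 D4 38 83 C3 → 0xB0BEC817D43883C3.
Top bit is set, so as a signed 64-bit value this is 0xB0BEC817D43883C3 − 2^64 = -5710907272788933693.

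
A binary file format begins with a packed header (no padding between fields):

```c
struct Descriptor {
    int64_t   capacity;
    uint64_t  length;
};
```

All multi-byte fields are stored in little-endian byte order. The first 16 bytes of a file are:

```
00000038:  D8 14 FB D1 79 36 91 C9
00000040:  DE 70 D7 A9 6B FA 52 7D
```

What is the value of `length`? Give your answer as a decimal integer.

9030555543149179102

`length` follows `capacity` (8 bytes), so it starts at byte offset 8 and occupies 8 bytes.
Bytes at offsets 8..15: DE 70 D7 A9 6B FA 52 7D.
Little-endian stores the least-significant byte at the lowest address.
Reassemble most-significant byte first: 7D 52 FA 6B A9 D7 70 DE → 0x7D52FA6BA9D770DE.
0x7D52FA6BA9D770DE = 9030555543149179102.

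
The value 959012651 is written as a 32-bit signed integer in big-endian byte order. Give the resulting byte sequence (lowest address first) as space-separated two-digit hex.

39 29 5F 2B

959012651 in hexadecimal, padded to 32 bits, is 0x39295F2B.
Split into bytes (most-significant first): 39 29 5F 2B.
Big-endian stores the most-significant byte at the lowest address.
So the memory order matches the most-significant-first order: 39 29 5F 2B.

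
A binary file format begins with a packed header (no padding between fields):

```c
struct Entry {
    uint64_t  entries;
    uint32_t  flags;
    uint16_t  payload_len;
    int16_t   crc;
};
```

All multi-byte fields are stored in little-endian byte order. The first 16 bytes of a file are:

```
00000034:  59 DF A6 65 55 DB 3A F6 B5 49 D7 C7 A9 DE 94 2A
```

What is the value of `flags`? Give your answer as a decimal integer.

`flags` follows `entries` (8 bytes), so it starts at byte offset 8 and occupies 4 bytes.
Bytes at offsets 8..11: B5 49 D7 C7.
Little-endian: lowest address holds the least-significant byte.
Reassemble most-significant byte first: C7 D7 49 B5 → 0xC7D749B5.
0xC7D749B5 = 3352775093.

3352775093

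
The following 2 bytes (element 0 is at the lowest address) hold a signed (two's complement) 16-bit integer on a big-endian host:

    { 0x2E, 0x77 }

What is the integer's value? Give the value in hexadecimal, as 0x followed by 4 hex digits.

0x2E77

Big-endian stores the most-significant byte at the lowest address.
The bytes are already most-significant first: 0x2E77.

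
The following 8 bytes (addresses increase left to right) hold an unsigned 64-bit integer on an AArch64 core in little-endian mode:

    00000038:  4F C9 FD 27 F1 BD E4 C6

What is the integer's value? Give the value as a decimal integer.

14331788757655472463

Little-endian: lowest address holds the least-significant byte.
Reassemble most-significant byte first: C6 E4 BD F1 27 FD C9 4F → 0xC6E4BDF127FDC94F.
0xC6E4BDF127FDC94F = 14331788757655472463.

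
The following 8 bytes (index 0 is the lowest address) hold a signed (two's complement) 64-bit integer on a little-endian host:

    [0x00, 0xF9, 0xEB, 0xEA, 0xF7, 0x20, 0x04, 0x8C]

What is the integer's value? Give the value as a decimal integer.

-8357518759322453760

In little-endian order the low byte comes first in memory.
Reassemble most-significant byte first: 8C 04 20 F7 EA EB F9 00 → 0x8C0420F7EAEBF900.
Top bit is set, so as a signed 64-bit value this is 0x8C0420F7EAEBF900 − 2^64 = -8357518759322453760.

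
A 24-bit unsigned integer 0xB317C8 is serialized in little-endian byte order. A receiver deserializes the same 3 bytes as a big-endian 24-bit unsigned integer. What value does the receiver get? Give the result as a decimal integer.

Stored little-endian, the bytes at ascending addresses are C8 17 B3.
Read back as big-endian, the last byte is least significant, giving 0xC817B3.
0xC817B3 = 13113267.

13113267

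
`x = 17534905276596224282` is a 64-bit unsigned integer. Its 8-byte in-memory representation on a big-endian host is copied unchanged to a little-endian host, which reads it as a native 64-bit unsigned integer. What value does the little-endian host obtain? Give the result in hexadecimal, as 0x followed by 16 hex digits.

17534905276596224282 in 64-bit hexadecimal is 0xF3587F71F5A4011A.
Stored big-endian, the bytes at ascending addresses are F3 58 7F 71 F5 A4 01 1A.
Read back as little-endian, the first byte is least significant, giving 0x1A01A4F5717F58F3.

0x1A01A4F5717F58F3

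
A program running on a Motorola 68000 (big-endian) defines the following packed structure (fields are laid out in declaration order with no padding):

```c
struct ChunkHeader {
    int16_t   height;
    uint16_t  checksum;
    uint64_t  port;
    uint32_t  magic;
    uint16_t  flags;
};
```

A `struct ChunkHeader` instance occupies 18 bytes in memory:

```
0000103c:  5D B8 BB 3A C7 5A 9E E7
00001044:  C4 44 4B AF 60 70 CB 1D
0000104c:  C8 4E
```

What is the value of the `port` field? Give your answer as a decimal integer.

14364968679719062447

`port` follows `height` (2 B), `checksum` (2 B), so it starts at offset 2 + 2 = 4 and occupies 8 bytes.
Bytes at offsets 4..11: C7 5A 9E E7 C4 44 4B AF.
In big-endian order the high byte comes first in memory.
The bytes are already most-significant first: 0xC75A9EE7C4444BAF.
0xC75A9EE7C4444BAF = 14364968679719062447.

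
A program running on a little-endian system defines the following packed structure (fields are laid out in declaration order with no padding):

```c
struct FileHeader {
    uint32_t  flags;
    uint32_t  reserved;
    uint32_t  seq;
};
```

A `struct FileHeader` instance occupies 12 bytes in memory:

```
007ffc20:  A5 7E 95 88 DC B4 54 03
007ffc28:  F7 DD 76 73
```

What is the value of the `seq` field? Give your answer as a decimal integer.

1937169911

`seq` follows `flags` (4 B), `reserved` (4 B), so it starts at offset 4 + 4 = 8 and occupies 4 bytes.
Bytes at offsets 8..11: F7 DD 76 73.
In little-endian order the low byte comes first in memory.
Reassemble most-significant byte first: 73 76 DD F7 → 0x7376DDF7.
0x7376DDF7 = 1937169911.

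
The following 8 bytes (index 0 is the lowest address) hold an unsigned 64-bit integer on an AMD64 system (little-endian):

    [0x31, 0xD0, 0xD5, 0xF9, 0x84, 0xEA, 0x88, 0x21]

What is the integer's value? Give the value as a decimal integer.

2416439056932393009

Little-endian stores the least-significant byte at the lowest address.
Reassemble most-significant byte first: 21 88 EA 84 F9 D5 D0 31 → 0x2188EA84F9D5D031.
0x2188EA84F9D5D031 = 2416439056932393009.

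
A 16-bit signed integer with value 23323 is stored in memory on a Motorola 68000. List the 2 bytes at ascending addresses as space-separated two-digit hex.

5B 1B

23323 in hexadecimal, padded to 16 bits, is 0x5B1B.
Split into bytes (most-significant first): 5B 1B.
Big-endian stores the most-significant byte at the lowest address.
So the memory order matches the most-significant-first order: 5B 1B.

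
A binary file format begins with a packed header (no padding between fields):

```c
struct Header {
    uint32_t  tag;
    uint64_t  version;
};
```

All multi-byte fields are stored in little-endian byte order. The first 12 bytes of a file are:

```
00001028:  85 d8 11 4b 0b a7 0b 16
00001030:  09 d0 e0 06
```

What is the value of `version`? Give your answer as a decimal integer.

`version` follows `tag` (4 bytes), so it starts at byte offset 4 and occupies 8 bytes.
Bytes at offsets 4..11: 0B A7 0B 16 09 D0 E0 06.
In little-endian order the low byte comes first in memory.
Reassemble most-significant byte first: 06 E0 D0 09 16 0B A7 0B → 0x06E0D009160BA70B.
0x06E0D009160BA70B = 495624696453900043.

495624696453900043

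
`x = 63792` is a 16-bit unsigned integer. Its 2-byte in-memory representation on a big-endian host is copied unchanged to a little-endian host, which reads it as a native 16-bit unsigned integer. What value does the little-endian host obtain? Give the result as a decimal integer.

12537

63792 in 16-bit hexadecimal is 0xF930.
Stored big-endian, the bytes at ascending addresses are F9 30.
Read back as little-endian, the first byte is least significant, giving 0x30F9.
0x30F9 = 12537.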